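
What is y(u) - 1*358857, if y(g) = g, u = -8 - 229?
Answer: -359094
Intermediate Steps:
u = -237
y(u) - 1*358857 = -237 - 1*358857 = -237 - 358857 = -359094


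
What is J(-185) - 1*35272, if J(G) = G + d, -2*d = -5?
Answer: -70909/2 ≈ -35455.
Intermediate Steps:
d = 5/2 (d = -½*(-5) = 5/2 ≈ 2.5000)
J(G) = 5/2 + G (J(G) = G + 5/2 = 5/2 + G)
J(-185) - 1*35272 = (5/2 - 185) - 1*35272 = -365/2 - 35272 = -70909/2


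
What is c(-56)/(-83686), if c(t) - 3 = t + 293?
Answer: -120/41843 ≈ -0.0028679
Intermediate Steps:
c(t) = 296 + t (c(t) = 3 + (t + 293) = 3 + (293 + t) = 296 + t)
c(-56)/(-83686) = (296 - 56)/(-83686) = 240*(-1/83686) = -120/41843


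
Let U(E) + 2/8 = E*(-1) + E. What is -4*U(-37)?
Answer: 1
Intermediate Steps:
U(E) = -¼ (U(E) = -¼ + (E*(-1) + E) = -¼ + (-E + E) = -¼ + 0 = -¼)
-4*U(-37) = -4*(-¼) = 1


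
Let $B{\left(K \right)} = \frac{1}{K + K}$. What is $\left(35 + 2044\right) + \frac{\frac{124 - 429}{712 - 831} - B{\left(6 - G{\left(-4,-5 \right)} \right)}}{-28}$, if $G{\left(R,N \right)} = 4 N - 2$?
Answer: $\frac{55415401}{26656} \approx 2078.9$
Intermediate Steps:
$G{\left(R,N \right)} = -2 + 4 N$
$B{\left(K \right)} = \frac{1}{2 K}$
$\left(35 + 2044\right) + \frac{\frac{124 - 429}{712 - 831} - B{\left(6 - G{\left(-4,-5 \right)} \right)}}{-28} = \left(35 + 2044\right) + \frac{\frac{124 - 429}{712 - 831} - \frac{1}{2 \left(6 - \left(-2 + 4 \left(-5\right)\right)\right)}}{-28} = 2079 + \left(- \frac{305}{-119} - \frac{1}{2 \left(6 - \left(-2 - 20\right)\right)}\right) \left(- \frac{1}{28}\right) = 2079 + \left(\left(-305\right) \left(- \frac{1}{119}\right) - \frac{1}{2 \left(6 - -22\right)}\right) \left(- \frac{1}{28}\right) = 2079 + \left(\frac{305}{119} - \frac{1}{2 \left(6 + 22\right)}\right) \left(- \frac{1}{28}\right) = 2079 + \left(\frac{305}{119} - \frac{1}{2 \cdot 28}\right) \left(- \frac{1}{28}\right) = 2079 + \left(\frac{305}{119} - \frac{1}{2} \cdot \frac{1}{28}\right) \left(- \frac{1}{28}\right) = 2079 + \left(\frac{305}{119} - \frac{1}{56}\right) \left(- \frac{1}{28}\right) = 2079 + \frac{2423}{952} \left(- \frac{1}{28}\right) = 2079 - \frac{2423}{26656} = \frac{55415401}{26656}$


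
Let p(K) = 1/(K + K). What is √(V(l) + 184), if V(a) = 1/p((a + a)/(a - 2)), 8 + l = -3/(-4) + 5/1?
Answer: 2*√13447/17 ≈ 13.642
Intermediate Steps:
l = -9/4 (l = -8 + (-3/(-4) + 5/1) = -8 + (-3*(-¼) + 5*1) = -8 + (¾ + 5) = -8 + 23/4 = -9/4 ≈ -2.2500)
p(K) = 1/(2*K)
V(a) = 4*a/(-2 + a) (V(a) = 1/(1/(2*(((a + a)/(a - 2))))) = 1/(1/(2*(((2*a)/(-2 + a))))) = 1/(1/(2*((2*a/(-2 + a))))) = 1/(((-2 + a)/(2*a))/2) = 1/((-2 + a)/(4*a)) = 4*a/(-2 + a))
√(V(l) + 184) = √(4*(-9/4)/(-2 - 9/4) + 184) = √(4*(-9/4)/(-17/4) + 184) = √(4*(-9/4)*(-4/17) + 184) = √(36/17 + 184) = √(3164/17) = 2*√13447/17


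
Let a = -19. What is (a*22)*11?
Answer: -4598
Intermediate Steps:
(a*22)*11 = -19*22*11 = -418*11 = -4598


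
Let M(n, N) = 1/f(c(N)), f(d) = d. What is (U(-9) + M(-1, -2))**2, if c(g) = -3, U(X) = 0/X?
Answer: 1/9 ≈ 0.11111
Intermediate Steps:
U(X) = 0
M(n, N) = -1/3 (M(n, N) = 1/(-3) = -1/3)
(U(-9) + M(-1, -2))**2 = (0 - 1/3)**2 = (-1/3)**2 = 1/9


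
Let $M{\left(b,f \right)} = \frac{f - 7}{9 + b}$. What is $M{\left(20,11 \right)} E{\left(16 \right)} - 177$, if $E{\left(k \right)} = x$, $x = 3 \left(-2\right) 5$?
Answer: $- \frac{5253}{29} \approx -181.14$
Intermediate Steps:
$M{\left(b,f \right)} = \frac{-7 + f}{9 + b}$
$x = -30$ ($x = \left(-6\right) 5 = -30$)
$E{\left(k \right)} = -30$
$M{\left(20,11 \right)} E{\left(16 \right)} - 177 = \frac{-7 + 11}{9 + 20} \left(-30\right) - 177 = \frac{1}{29} \cdot 4 \left(-30\right) - 177 = \frac{4}{29} \left(-30\right) - 177 = - \frac{120}{29} - 177 = - \frac{5253}{29}$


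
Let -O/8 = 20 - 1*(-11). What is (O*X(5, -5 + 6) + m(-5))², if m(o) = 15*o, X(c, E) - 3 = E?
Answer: 1138489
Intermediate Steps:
X(c, E) = 3 + E
O = -248 (O = -8*(20 - 1*(-11)) = -8*(20 + 11) = -8*31 = -248)
(O*X(5, -5 + 6) + m(-5))² = (-248*(3 + (-5 + 6)) + 15*(-5))² = (-248*(3 + 1) - 75)² = (-248*4 - 75)² = (-992 - 75)² = (-1067)² = 1138489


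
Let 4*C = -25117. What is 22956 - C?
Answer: 116941/4 ≈ 29235.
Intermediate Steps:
C = -25117/4 (C = (¼)*(-25117) = -25117/4 ≈ -6279.3)
22956 - C = 22956 - 1*(-25117/4) = 22956 + 25117/4 = 116941/4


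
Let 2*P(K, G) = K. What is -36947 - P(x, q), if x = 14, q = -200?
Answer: -36954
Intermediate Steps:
P(K, G) = K/2
-36947 - P(x, q) = -36947 - 14/2 = -36947 - 1*7 = -36947 - 7 = -36954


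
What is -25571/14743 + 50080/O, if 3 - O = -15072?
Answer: 70569323/44450145 ≈ 1.5876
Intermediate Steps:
O = 15075 (O = 3 - 1*(-15072) = 3 + 15072 = 15075)
-25571/14743 + 50080/O = -25571/14743 + 50080/15075 = -25571*1/14743 + 50080*(1/15075) = -25571/14743 + 10016/3015 = 70569323/44450145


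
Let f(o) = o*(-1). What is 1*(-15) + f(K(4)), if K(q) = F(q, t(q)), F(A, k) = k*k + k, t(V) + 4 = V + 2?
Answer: -21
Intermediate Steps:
t(V) = -2 + V (t(V) = -4 + (V + 2) = -4 + (2 + V) = -2 + V)
F(A, k) = k + k² (F(A, k) = k² + k = k + k²)
K(q) = (-1 + q)*(-2 + q) (K(q) = (-2 + q)*(1 + (-2 + q)) = (-2 + q)*(-1 + q) = (-1 + q)*(-2 + q))
f(o) = -o
1*(-15) + f(K(4)) = 1*(-15) - (-1 + 4)*(-2 + 4) = -15 - 3*2 = -15 - 1*6 = -15 - 6 = -21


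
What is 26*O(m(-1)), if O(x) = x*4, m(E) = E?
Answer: -104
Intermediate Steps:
O(x) = 4*x
26*O(m(-1)) = 26*(4*(-1)) = 26*(-4) = -104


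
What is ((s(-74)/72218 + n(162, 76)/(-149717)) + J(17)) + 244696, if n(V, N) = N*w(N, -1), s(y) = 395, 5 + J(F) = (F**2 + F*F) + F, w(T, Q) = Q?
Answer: 2652096636616299/10812262306 ≈ 2.4529e+5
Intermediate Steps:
J(F) = -5 + F + 2*F**2 (J(F) = -5 + ((F**2 + F*F) + F) = -5 + ((F**2 + F**2) + F) = -5 + (2*F**2 + F) = -5 + (F + 2*F**2) = -5 + F + 2*F**2)
n(V, N) = -N (n(V, N) = N*(-1) = -N)
((s(-74)/72218 + n(162, 76)/(-149717)) + J(17)) + 244696 = ((395/72218 - 1*76/(-149717)) + (-5 + 17 + 2*17**2)) + 244696 = ((395*(1/72218) - 76*(-1/149717)) + (-5 + 17 + 2*289)) + 244696 = ((395/72218 + 76/149717) + (-5 + 17 + 578)) + 244696 = (64626783/10812262306 + 590) + 244696 = 6379299387323/10812262306 + 244696 = 2652096636616299/10812262306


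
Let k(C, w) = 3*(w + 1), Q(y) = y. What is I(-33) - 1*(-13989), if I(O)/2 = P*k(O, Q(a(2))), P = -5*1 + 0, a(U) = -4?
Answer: 14079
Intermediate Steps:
k(C, w) = 3 + 3*w (k(C, w) = 3*(1 + w) = 3 + 3*w)
P = -5 (P = -5 + 0 = -5)
I(O) = 90 (I(O) = 2*(-5*(3 + 3*(-4))) = 2*(-5*(3 - 12)) = 2*(-5*(-9)) = 2*45 = 90)
I(-33) - 1*(-13989) = 90 - 1*(-13989) = 90 + 13989 = 14079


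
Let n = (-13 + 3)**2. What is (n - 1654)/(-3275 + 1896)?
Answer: 222/197 ≈ 1.1269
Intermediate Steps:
n = 100 (n = (-10)**2 = 100)
(n - 1654)/(-3275 + 1896) = (100 - 1654)/(-3275 + 1896) = -1554/(-1379) = -1554*(-1/1379) = 222/197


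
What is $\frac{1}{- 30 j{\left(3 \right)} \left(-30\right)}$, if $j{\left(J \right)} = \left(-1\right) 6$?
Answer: $- \frac{1}{5400} \approx -0.00018519$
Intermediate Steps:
$j{\left(J \right)} = -6$
$\frac{1}{- 30 j{\left(3 \right)} \left(-30\right)} = \frac{1}{\left(-30\right) \left(-6\right) \left(-30\right)} = \frac{1}{180 \left(-30\right)} = \frac{1}{-5400} = - \frac{1}{5400}$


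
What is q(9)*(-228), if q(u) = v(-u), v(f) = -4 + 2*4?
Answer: -912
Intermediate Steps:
v(f) = 4 (v(f) = -4 + 8 = 4)
q(u) = 4
q(9)*(-228) = 4*(-228) = -912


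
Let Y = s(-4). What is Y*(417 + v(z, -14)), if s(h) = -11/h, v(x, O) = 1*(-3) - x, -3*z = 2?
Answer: 3421/3 ≈ 1140.3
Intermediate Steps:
z = -⅔ (z = -⅓*2 = -⅔ ≈ -0.66667)
v(x, O) = -3 - x
Y = 11/4 (Y = -11/(-4) = -11*(-¼) = 11/4 ≈ 2.7500)
Y*(417 + v(z, -14)) = 11*(417 + (-3 - 1*(-⅔)))/4 = 11*(417 + (-3 + ⅔))/4 = 11*(417 - 7/3)/4 = (11/4)*(1244/3) = 3421/3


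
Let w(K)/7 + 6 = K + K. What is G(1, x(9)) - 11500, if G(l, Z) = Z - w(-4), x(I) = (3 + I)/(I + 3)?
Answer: -11401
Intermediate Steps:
w(K) = -42 + 14*K (w(K) = -42 + 7*(K + K) = -42 + 7*(2*K) = -42 + 14*K)
x(I) = 1 (x(I) = (3 + I)/(3 + I) = 1)
G(l, Z) = 98 + Z (G(l, Z) = Z - (-42 + 14*(-4)) = Z - (-42 - 56) = Z - 1*(-98) = Z + 98 = 98 + Z)
G(1, x(9)) - 11500 = (98 + 1) - 11500 = 99 - 11500 = -11401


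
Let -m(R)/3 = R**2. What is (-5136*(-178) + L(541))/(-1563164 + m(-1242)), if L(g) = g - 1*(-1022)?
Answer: -915771/6190856 ≈ -0.14792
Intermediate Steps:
L(g) = 1022 + g (L(g) = g + 1022 = 1022 + g)
m(R) = -3*R**2
(-5136*(-178) + L(541))/(-1563164 + m(-1242)) = (-5136*(-178) + (1022 + 541))/(-1563164 - 3*(-1242)**2) = (914208 + 1563)/(-1563164 - 3*1542564) = 915771/(-1563164 - 4627692) = 915771/(-6190856) = 915771*(-1/6190856) = -915771/6190856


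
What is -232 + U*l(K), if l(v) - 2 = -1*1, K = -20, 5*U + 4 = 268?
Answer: -896/5 ≈ -179.20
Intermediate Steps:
U = 264/5 (U = -⅘ + (⅕)*268 = -⅘ + 268/5 = 264/5 ≈ 52.800)
l(v) = 1 (l(v) = 2 - 1*1 = 2 - 1 = 1)
-232 + U*l(K) = -232 + (264/5)*1 = -232 + 264/5 = -896/5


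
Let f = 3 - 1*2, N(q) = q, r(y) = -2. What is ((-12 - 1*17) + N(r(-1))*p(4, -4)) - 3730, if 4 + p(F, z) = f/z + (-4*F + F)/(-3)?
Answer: -7517/2 ≈ -3758.5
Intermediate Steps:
f = 1 (f = 3 - 2 = 1)
p(F, z) = -4 + F + 1/z (p(F, z) = -4 + (1/z + (-4*F + F)/(-3)) = -4 + (1/z - 3*F*(-⅓)) = -4 + (1/z + F) = -4 + (F + 1/z) = -4 + F + 1/z)
((-12 - 1*17) + N(r(-1))*p(4, -4)) - 3730 = ((-12 - 1*17) - 2*(-4 + 4 + 1/(-4))) - 3730 = ((-12 - 17) - 2*(-4 + 4 - ¼)) - 3730 = (-29 - 2*(-¼)) - 3730 = (-29 + ½) - 3730 = -57/2 - 3730 = -7517/2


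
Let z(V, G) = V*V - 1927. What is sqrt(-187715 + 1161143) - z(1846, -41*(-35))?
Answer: -3405789 + 2*sqrt(243357) ≈ -3.4048e+6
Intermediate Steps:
z(V, G) = -1927 + V**2 (z(V, G) = V**2 - 1927 = -1927 + V**2)
sqrt(-187715 + 1161143) - z(1846, -41*(-35)) = sqrt(-187715 + 1161143) - (-1927 + 1846**2) = sqrt(973428) - (-1927 + 3407716) = 2*sqrt(243357) - 1*3405789 = 2*sqrt(243357) - 3405789 = -3405789 + 2*sqrt(243357)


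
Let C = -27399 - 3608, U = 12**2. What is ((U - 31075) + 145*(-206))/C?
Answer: 60801/31007 ≈ 1.9609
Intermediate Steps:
U = 144
C = -31007
((U - 31075) + 145*(-206))/C = ((144 - 31075) + 145*(-206))/(-31007) = (-30931 - 29870)*(-1/31007) = -60801*(-1/31007) = 60801/31007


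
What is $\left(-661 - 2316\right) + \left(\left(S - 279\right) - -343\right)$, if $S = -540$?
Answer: $-3453$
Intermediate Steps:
$\left(-661 - 2316\right) + \left(\left(S - 279\right) - -343\right) = \left(-661 - 2316\right) - 476 = -2977 + \left(-819 + 343\right) = -2977 - 476 = -3453$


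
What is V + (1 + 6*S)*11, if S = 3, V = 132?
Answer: 341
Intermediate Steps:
V + (1 + 6*S)*11 = 132 + (1 + 6*3)*11 = 132 + (1 + 18)*11 = 132 + 19*11 = 132 + 209 = 341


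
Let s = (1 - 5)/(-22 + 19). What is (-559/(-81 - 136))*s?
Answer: 2236/651 ≈ 3.4347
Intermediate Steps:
s = 4/3 (s = -4/(-3) = -4*(-⅓) = 4/3 ≈ 1.3333)
(-559/(-81 - 136))*s = -559/(-81 - 136)*(4/3) = -559/(-217)*(4/3) = -559*(-1/217)*(4/3) = (559/217)*(4/3) = 2236/651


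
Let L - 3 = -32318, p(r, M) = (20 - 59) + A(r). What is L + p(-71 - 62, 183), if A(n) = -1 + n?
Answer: -32488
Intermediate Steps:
p(r, M) = -40 + r (p(r, M) = (20 - 59) + (-1 + r) = -39 + (-1 + r) = -40 + r)
L = -32315 (L = 3 - 32318 = -32315)
L + p(-71 - 62, 183) = -32315 + (-40 + (-71 - 62)) = -32315 + (-40 - 133) = -32315 - 173 = -32488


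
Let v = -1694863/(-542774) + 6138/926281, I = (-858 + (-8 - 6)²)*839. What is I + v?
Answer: -279241071088009177/502761243494 ≈ -5.5542e+5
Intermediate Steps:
I = -555418 (I = (-858 + (-14)²)*839 = (-858 + 196)*839 = -662*839 = -555418)
v = 1573250941315/502761243494 (v = -1694863*(-1/542774) + 6138*(1/926281) = 1694863/542774 + 6138/926281 = 1573250941315/502761243494 ≈ 3.1292)
I + v = -555418 + 1573250941315/502761243494 = -279241071088009177/502761243494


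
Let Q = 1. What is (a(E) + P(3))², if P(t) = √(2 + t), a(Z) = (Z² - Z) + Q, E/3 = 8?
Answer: (553 + √5)² ≈ 3.0829e+5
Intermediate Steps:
E = 24 (E = 3*8 = 24)
a(Z) = 1 + Z² - Z (a(Z) = (Z² - Z) + 1 = 1 + Z² - Z)
(a(E) + P(3))² = ((1 + 24² - 1*24) + √(2 + 3))² = ((1 + 576 - 24) + √5)² = (553 + √5)²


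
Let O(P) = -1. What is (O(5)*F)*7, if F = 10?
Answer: -70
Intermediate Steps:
(O(5)*F)*7 = -1*10*7 = -10*7 = -70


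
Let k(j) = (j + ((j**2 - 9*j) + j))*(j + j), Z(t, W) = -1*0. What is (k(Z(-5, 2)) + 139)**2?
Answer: 19321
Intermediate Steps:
Z(t, W) = 0
k(j) = 2*j*(j**2 - 7*j) (k(j) = (j + (j**2 - 8*j))*(2*j) = (j**2 - 7*j)*(2*j) = 2*j*(j**2 - 7*j))
(k(Z(-5, 2)) + 139)**2 = (2*0**2*(-7 + 0) + 139)**2 = (2*0*(-7) + 139)**2 = (0 + 139)**2 = 139**2 = 19321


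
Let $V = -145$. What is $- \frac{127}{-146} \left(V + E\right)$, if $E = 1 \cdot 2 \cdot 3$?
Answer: $- \frac{17653}{146} \approx -120.91$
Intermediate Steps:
$E = 6$ ($E = 2 \cdot 3 = 6$)
$- \frac{127}{-146} \left(V + E\right) = - \frac{127}{-146} \left(-145 + 6\right) = \left(-127\right) \left(- \frac{1}{146}\right) \left(-139\right) = \frac{127}{146} \left(-139\right) = - \frac{17653}{146}$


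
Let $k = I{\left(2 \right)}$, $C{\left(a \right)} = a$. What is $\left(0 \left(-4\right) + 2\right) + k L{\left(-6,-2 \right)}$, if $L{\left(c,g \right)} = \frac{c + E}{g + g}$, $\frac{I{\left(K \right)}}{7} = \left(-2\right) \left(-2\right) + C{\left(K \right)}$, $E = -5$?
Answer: $\frac{235}{2} \approx 117.5$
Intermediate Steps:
$I{\left(K \right)} = 28 + 7 K$ ($I{\left(K \right)} = 7 \left(\left(-2\right) \left(-2\right) + K\right) = 7 \left(4 + K\right) = 28 + 7 K$)
$L{\left(c,g \right)} = \frac{-5 + c}{2 g}$ ($L{\left(c,g \right)} = \frac{c - 5}{g + g} = \frac{-5 + c}{2 g}$)
$k = 42$ ($k = 28 + 7 \cdot 2 = 28 + 14 = 42$)
$\left(0 \left(-4\right) + 2\right) + k L{\left(-6,-2 \right)} = \left(0 \left(-4\right) + 2\right) + 42 \frac{-5 - 6}{2 \left(-2\right)} = \left(0 + 2\right) + 42 \cdot \frac{1}{2} \left(- \frac{1}{2}\right) \left(-11\right) = 2 + 42 \cdot \frac{11}{4} = 2 + \frac{231}{2} = \frac{235}{2}$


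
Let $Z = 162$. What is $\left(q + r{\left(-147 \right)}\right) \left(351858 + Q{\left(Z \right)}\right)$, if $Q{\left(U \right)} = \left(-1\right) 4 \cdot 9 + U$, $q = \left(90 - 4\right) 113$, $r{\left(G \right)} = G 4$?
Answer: $3213613920$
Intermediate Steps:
$r{\left(G \right)} = 4 G$
$q = 9718$ ($q = 86 \cdot 113 = 9718$)
$Q{\left(U \right)} = -36 + U$ ($Q{\left(U \right)} = \left(-4\right) 9 + U = -36 + U$)
$\left(q + r{\left(-147 \right)}\right) \left(351858 + Q{\left(Z \right)}\right) = \left(9718 + 4 \left(-147\right)\right) \left(351858 + \left(-36 + 162\right)\right) = \left(9718 - 588\right) \left(351858 + 126\right) = 9130 \cdot 351984 = 3213613920$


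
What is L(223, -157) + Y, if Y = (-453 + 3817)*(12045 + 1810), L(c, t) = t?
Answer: 46608063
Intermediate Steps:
Y = 46608220 (Y = 3364*13855 = 46608220)
L(223, -157) + Y = -157 + 46608220 = 46608063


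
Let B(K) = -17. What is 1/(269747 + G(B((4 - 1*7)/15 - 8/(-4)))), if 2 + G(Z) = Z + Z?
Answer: 1/269711 ≈ 3.7077e-6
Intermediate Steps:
G(Z) = -2 + 2*Z (G(Z) = -2 + (Z + Z) = -2 + 2*Z)
1/(269747 + G(B((4 - 1*7)/15 - 8/(-4)))) = 1/(269747 + (-2 + 2*(-17))) = 1/(269747 + (-2 - 34)) = 1/(269747 - 36) = 1/269711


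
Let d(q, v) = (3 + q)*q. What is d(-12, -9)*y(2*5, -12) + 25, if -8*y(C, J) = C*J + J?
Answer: 1807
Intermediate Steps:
y(C, J) = -J/8 - C*J/8 (y(C, J) = -(C*J + J)/8 = -(J + C*J)/8 = -J/8 - C*J/8)
d(q, v) = q*(3 + q)
d(-12, -9)*y(2*5, -12) + 25 = (-12*(3 - 12))*(-1/8*(-12)*(1 + 2*5)) + 25 = (-12*(-9))*(-1/8*(-12)*(1 + 10)) + 25 = 108*(-1/8*(-12)*11) + 25 = 108*(33/2) + 25 = 1782 + 25 = 1807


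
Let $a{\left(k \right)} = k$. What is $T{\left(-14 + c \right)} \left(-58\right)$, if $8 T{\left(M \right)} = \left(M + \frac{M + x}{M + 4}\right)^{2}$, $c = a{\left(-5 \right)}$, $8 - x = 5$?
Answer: $- \frac{2098469}{900} \approx -2331.6$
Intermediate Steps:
$x = 3$ ($x = 8 - 5 = 3$)
$c = -5$
$T{\left(M \right)} = \frac{\left(M + \frac{3 + M}{4 + M}\right)^{2}}{8}$ ($T{\left(M \right)} = \frac{\left(M + \frac{M + 3}{M + 4}\right)^{2}}{8} = \frac{\left(M + \frac{3 + M}{4 + M}\right)^{2}}{8}$)
$T{\left(-14 + c \right)} \left(-58\right) = \frac{\left(3 + \left(-14 - 5\right)^{2} + 5 \left(-14 - 5\right)\right)^{2}}{8 \left(4 - 19\right)^{2}} \left(-58\right) = \frac{\left(3 + \left(-19\right)^{2} + 5 \left(-19\right)\right)^{2}}{8 \left(4 - 19\right)^{2}} \left(-58\right) = \frac{\left(3 + 361 - 95\right)^{2}}{8 \cdot 225} \left(-58\right) = \frac{1}{8} \cdot \frac{1}{225} \cdot 269^{2} \left(-58\right) = \frac{1}{8} \cdot \frac{1}{225} \cdot 72361 \left(-58\right) = \frac{72361}{1800} \left(-58\right) = - \frac{2098469}{900}$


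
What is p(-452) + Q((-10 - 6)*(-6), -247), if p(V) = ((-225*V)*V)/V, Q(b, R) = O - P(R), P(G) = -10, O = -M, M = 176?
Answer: 101534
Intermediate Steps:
O = -176 (O = -1*176 = -176)
Q(b, R) = -166 (Q(b, R) = -176 - 1*(-10) = -176 + 10 = -166)
p(V) = -225*V (p(V) = (-225*V**2)/V = -225*V)
p(-452) + Q((-10 - 6)*(-6), -247) = -225*(-452) - 166 = 101700 - 166 = 101534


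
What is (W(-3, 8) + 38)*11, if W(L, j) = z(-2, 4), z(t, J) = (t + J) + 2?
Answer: 462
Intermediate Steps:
z(t, J) = 2 + J + t (z(t, J) = (J + t) + 2 = 2 + J + t)
W(L, j) = 4 (W(L, j) = 2 + 4 - 2 = 4)
(W(-3, 8) + 38)*11 = (4 + 38)*11 = 42*11 = 462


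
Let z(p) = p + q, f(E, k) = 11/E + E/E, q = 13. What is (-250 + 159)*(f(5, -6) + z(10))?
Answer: -11921/5 ≈ -2384.2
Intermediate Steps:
f(E, k) = 1 + 11/E (f(E, k) = 11/E + 1 = 1 + 11/E)
z(p) = 13 + p (z(p) = p + 13 = 13 + p)
(-250 + 159)*(f(5, -6) + z(10)) = (-250 + 159)*((11 + 5)/5 + (13 + 10)) = -91*((⅕)*16 + 23) = -91*(16/5 + 23) = -91*131/5 = -11921/5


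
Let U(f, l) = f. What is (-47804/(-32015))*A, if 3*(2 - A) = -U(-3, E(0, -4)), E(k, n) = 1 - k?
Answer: 2516/1685 ≈ 1.4932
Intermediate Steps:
A = 1 (A = 2 - (-1)*(-3)/3 = 2 - ⅓*3 = 2 - 1 = 1)
(-47804/(-32015))*A = -47804/(-32015)*1 = -47804*(-1/32015)*1 = (2516/1685)*1 = 2516/1685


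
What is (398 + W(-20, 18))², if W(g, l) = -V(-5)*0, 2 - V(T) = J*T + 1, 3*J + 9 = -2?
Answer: 158404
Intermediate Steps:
J = -11/3 (J = -3 + (⅓)*(-2) = -3 - ⅔ = -11/3 ≈ -3.6667)
V(T) = 1 + 11*T/3 (V(T) = 2 - (-11*T/3 + 1) = 2 - (1 - 11*T/3) = 2 + (-1 + 11*T/3) = 1 + 11*T/3)
W(g, l) = 0 (W(g, l) = -(1 + (11/3)*(-5))*0 = -(1 - 55/3)*0 = -1*(-52/3)*0 = (52/3)*0 = 0)
(398 + W(-20, 18))² = (398 + 0)² = 398² = 158404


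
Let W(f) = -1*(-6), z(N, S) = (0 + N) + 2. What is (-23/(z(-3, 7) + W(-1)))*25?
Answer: -115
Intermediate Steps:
z(N, S) = 2 + N (z(N, S) = N + 2 = 2 + N)
W(f) = 6
(-23/(z(-3, 7) + W(-1)))*25 = (-23/((2 - 3) + 6))*25 = (-23/(-1 + 6))*25 = (-23/5)*25 = ((1/5)*(-23))*25 = -23/5*25 = -115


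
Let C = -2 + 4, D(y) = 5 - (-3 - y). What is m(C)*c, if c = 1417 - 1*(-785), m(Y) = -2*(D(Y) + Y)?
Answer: -52848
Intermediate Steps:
D(y) = 8 + y (D(y) = 5 + (3 + y) = 8 + y)
C = 2
m(Y) = -16 - 4*Y (m(Y) = -2*((8 + Y) + Y) = -2*(8 + 2*Y) = -16 - 4*Y)
c = 2202 (c = 1417 + 785 = 2202)
m(C)*c = (-16 - 4*2)*2202 = (-16 - 8)*2202 = -24*2202 = -52848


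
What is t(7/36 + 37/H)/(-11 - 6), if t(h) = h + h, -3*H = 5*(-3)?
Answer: -1367/1530 ≈ -0.89346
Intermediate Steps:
H = 5 (H = -5*(-3)/3 = -⅓*(-15) = 5)
t(h) = 2*h
t(7/36 + 37/H)/(-11 - 6) = (2*(7/36 + 37/5))/(-11 - 6) = (2*(7*(1/36) + 37*(⅕)))/(-17) = (2*(7/36 + 37/5))*(-1/17) = (2*(1367/180))*(-1/17) = (1367/90)*(-1/17) = -1367/1530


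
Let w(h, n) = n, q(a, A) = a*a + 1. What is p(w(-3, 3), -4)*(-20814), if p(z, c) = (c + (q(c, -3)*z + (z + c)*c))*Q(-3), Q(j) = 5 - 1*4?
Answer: -1061514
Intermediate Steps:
q(a, A) = 1 + a**2 (q(a, A) = a**2 + 1 = 1 + a**2)
Q(j) = 1 (Q(j) = 5 - 4 = 1)
p(z, c) = c + c*(c + z) + z*(1 + c**2) (p(z, c) = (c + ((1 + c**2)*z + (z + c)*c))*1 = (c + (z*(1 + c**2) + (c + z)*c))*1 = (c + (z*(1 + c**2) + c*(c + z)))*1 = (c + (c*(c + z) + z*(1 + c**2)))*1 = (c + c*(c + z) + z*(1 + c**2))*1 = c + c*(c + z) + z*(1 + c**2))
p(w(-3, 3), -4)*(-20814) = (-4 + (-4)**2 - 4*3 + 3*(1 + (-4)**2))*(-20814) = (-4 + 16 - 12 + 3*(1 + 16))*(-20814) = (-4 + 16 - 12 + 3*17)*(-20814) = (-4 + 16 - 12 + 51)*(-20814) = 51*(-20814) = -1061514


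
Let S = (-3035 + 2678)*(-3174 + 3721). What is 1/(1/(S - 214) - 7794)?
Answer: -195493/1523672443 ≈ -0.00012830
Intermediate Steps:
S = -195279 (S = -357*547 = -195279)
1/(1/(S - 214) - 7794) = 1/(1/(-195279 - 214) - 7794) = 1/(1/(-195493) - 7794) = 1/(-1/195493 - 7794) = 1/(-1523672443/195493) = -195493/1523672443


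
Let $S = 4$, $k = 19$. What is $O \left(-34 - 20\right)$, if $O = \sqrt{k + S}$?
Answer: $- 54 \sqrt{23} \approx -258.98$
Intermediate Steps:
$O = \sqrt{23}$ ($O = \sqrt{19 + 4} = \sqrt{23} \approx 4.7958$)
$O \left(-34 - 20\right) = \sqrt{23} \left(-34 - 20\right) = \sqrt{23} \left(-54\right) = - 54 \sqrt{23}$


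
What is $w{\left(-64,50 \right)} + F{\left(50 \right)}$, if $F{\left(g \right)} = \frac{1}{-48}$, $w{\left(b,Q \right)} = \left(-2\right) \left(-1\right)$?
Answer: $\frac{95}{48} \approx 1.9792$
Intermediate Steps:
$w{\left(b,Q \right)} = 2$
$F{\left(g \right)} = - \frac{1}{48}$
$w{\left(-64,50 \right)} + F{\left(50 \right)} = 2 - \frac{1}{48} = \frac{95}{48}$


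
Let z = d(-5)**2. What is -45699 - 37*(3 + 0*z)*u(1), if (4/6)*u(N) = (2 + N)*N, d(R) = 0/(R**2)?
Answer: -92397/2 ≈ -46199.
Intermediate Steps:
d(R) = 0 (d(R) = 0/R**2 = 0)
u(N) = 3*N*(2 + N)/2 (u(N) = 3*((2 + N)*N)/2 = 3*(N*(2 + N))/2 = 3*N*(2 + N)/2)
z = 0 (z = 0**2 = 0)
-45699 - 37*(3 + 0*z)*u(1) = -45699 - 37*(3 + 0*0)*(3/2)*1*(2 + 1) = -45699 - 37*(3 + 0)*(3/2)*1*3 = -45699 - 37*3*9/2 = -45699 - 111*9/2 = -45699 - 1*999/2 = -45699 - 999/2 = -92397/2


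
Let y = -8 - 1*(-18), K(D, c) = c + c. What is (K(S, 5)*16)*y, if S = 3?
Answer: 1600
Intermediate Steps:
K(D, c) = 2*c
y = 10 (y = -8 + 18 = 10)
(K(S, 5)*16)*y = ((2*5)*16)*10 = (10*16)*10 = 160*10 = 1600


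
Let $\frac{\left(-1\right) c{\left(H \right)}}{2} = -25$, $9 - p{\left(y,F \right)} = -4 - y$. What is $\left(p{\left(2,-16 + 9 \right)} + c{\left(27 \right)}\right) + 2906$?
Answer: $2971$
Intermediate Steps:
$p{\left(y,F \right)} = 13 + y$ ($p{\left(y,F \right)} = 9 - \left(-4 - y\right) = 9 + \left(4 + y\right) = 13 + y$)
$c{\left(H \right)} = 50$ ($c{\left(H \right)} = \left(-2\right) \left(-25\right) = 50$)
$\left(p{\left(2,-16 + 9 \right)} + c{\left(27 \right)}\right) + 2906 = \left(\left(13 + 2\right) + 50\right) + 2906 = \left(15 + 50\right) + 2906 = 65 + 2906 = 2971$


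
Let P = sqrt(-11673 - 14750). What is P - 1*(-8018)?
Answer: 8018 + I*sqrt(26423) ≈ 8018.0 + 162.55*I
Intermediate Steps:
P = I*sqrt(26423) (P = sqrt(-26423) = I*sqrt(26423) ≈ 162.55*I)
P - 1*(-8018) = I*sqrt(26423) - 1*(-8018) = I*sqrt(26423) + 8018 = 8018 + I*sqrt(26423)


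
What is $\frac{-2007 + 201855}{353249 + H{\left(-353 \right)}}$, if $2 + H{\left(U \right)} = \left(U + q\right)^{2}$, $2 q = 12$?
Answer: $\frac{24981}{59207} \approx 0.42193$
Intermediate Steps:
$q = 6$ ($q = \frac{1}{2} \cdot 12 = 6$)
$H{\left(U \right)} = -2 + \left(6 + U\right)^{2}$ ($H{\left(U \right)} = -2 + \left(U + 6\right)^{2} = -2 + \left(6 + U\right)^{2}$)
$\frac{-2007 + 201855}{353249 + H{\left(-353 \right)}} = \frac{-2007 + 201855}{353249 - \left(2 - \left(6 - 353\right)^{2}\right)} = \frac{199848}{353249 - \left(2 - \left(-347\right)^{2}\right)} = \frac{199848}{353249 + \left(-2 + 120409\right)} = \frac{199848}{353249 + 120407} = \frac{199848}{473656} = 199848 \cdot \frac{1}{473656} = \frac{24981}{59207}$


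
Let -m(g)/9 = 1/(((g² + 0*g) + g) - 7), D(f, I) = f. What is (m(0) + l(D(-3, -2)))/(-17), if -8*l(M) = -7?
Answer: -121/952 ≈ -0.12710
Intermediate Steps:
m(g) = -9/(-7 + g + g²) (m(g) = -9/(((g² + 0*g) + g) - 7) = -9/(((g² + 0) + g) - 7) = -9/((g² + g) - 7) = -9/((g + g²) - 7) = -9/(-7 + g + g²))
l(M) = 7/8 (l(M) = -⅛*(-7) = 7/8)
(m(0) + l(D(-3, -2)))/(-17) = (-9/(-7 + 0 + 0²) + 7/8)/(-17) = (-9/(-7 + 0 + 0) + 7/8)*(-1/17) = (-9/(-7) + 7/8)*(-1/17) = (-9*(-⅐) + 7/8)*(-1/17) = (9/7 + 7/8)*(-1/17) = (121/56)*(-1/17) = -121/952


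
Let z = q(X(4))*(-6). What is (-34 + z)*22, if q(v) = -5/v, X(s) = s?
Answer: -583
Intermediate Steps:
z = 15/2 (z = -5/4*(-6) = 15/2 ≈ 7.5000)
(-34 + z)*22 = (-34 + 15/2)*22 = -53/2*22 = -583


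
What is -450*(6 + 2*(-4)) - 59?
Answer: 841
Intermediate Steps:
-450*(6 + 2*(-4)) - 59 = -450*(6 - 8) - 59 = -450*(-2) - 59 = -75*(-12) - 59 = 900 - 59 = 841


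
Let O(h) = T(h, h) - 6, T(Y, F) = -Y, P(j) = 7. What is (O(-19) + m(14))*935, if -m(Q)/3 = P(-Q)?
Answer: -7480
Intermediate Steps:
m(Q) = -21 (m(Q) = -3*7 = -21)
O(h) = -6 - h (O(h) = -h - 6 = -6 - h)
(O(-19) + m(14))*935 = ((-6 - 1*(-19)) - 21)*935 = ((-6 + 19) - 21)*935 = (13 - 21)*935 = -8*935 = -7480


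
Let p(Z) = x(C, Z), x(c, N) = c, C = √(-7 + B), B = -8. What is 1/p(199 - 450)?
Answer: -I*√15/15 ≈ -0.2582*I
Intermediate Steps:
C = I*√15 (C = √(-7 - 8) = √(-15) = I*√15 ≈ 3.873*I)
p(Z) = I*√15
1/p(199 - 450) = 1/(I*√15) = -I*√15/15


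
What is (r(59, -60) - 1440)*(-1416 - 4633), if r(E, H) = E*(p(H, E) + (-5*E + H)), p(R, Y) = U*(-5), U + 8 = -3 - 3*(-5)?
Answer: 142544685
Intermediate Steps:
U = 4 (U = -8 + (-3 - 3*(-5)) = -8 + (-3 + 15) = -8 + 12 = 4)
p(R, Y) = -20 (p(R, Y) = 4*(-5) = -20)
r(E, H) = E*(-20 + H - 5*E) (r(E, H) = E*(-20 + (-5*E + H)) = E*(-20 + (H - 5*E)) = E*(-20 + H - 5*E))
(r(59, -60) - 1440)*(-1416 - 4633) = (59*(-20 - 60 - 5*59) - 1440)*(-1416 - 4633) = (59*(-20 - 60 - 295) - 1440)*(-6049) = (59*(-375) - 1440)*(-6049) = (-22125 - 1440)*(-6049) = -23565*(-6049) = 142544685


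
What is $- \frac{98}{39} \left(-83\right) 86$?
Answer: $\frac{699524}{39} \approx 17937.0$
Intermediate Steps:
$- \frac{98}{39} \left(-83\right) 86 = \left(-98\right) \frac{1}{39} \left(-83\right) 86 = \left(- \frac{98}{39}\right) \left(-83\right) 86 = \frac{8134}{39} \cdot 86 = \frac{699524}{39}$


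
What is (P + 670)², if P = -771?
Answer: 10201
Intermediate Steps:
(P + 670)² = (-771 + 670)² = (-101)² = 10201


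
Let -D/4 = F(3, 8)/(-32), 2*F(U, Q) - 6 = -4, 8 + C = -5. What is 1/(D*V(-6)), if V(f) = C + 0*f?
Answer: -8/13 ≈ -0.61539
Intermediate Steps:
C = -13 (C = -8 - 5 = -13)
V(f) = -13 (V(f) = -13 + 0*f = -13 + 0 = -13)
F(U, Q) = 1 (F(U, Q) = 3 + (1/2)*(-4) = 3 - 2 = 1)
D = 1/8 (D = -4/(-32) = -4*(-1)/32 = -4*(-1/32) = 1/8 ≈ 0.12500)
1/(D*V(-6)) = 1/((1/8)*(-13)) = 1/(-13/8) = -8/13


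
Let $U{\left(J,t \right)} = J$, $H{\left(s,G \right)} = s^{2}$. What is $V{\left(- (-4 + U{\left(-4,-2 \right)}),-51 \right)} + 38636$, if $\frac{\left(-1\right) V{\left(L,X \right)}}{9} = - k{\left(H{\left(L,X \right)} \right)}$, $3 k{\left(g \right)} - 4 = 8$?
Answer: $38672$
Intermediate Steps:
$k{\left(g \right)} = 4$ ($k{\left(g \right)} = \frac{4}{3} + \frac{1}{3} \cdot 8 = \frac{4}{3} + \frac{8}{3} = 4$)
$V{\left(L,X \right)} = 36$ ($V{\left(L,X \right)} = - 9 \left(\left(-1\right) 4\right) = \left(-9\right) \left(-4\right) = 36$)
$V{\left(- (-4 + U{\left(-4,-2 \right)}),-51 \right)} + 38636 = 36 + 38636 = 38672$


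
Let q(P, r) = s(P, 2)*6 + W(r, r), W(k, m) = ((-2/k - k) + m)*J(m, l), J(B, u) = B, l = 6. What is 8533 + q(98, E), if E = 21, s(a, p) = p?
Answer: 8543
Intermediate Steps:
W(k, m) = m*(m - k - 2/k) (W(k, m) = ((-2/k - k) + m)*m = ((-k - 2/k) + m)*m = (m - k - 2/k)*m = m*(m - k - 2/k))
q(P, r) = 10 (q(P, r) = 2*6 - r*(2 + r*(r - r))/r = 12 - r*(2 + r*0)/r = 12 - r*(2 + 0)/r = 12 - 1*r*2/r = 12 - 2 = 10)
8533 + q(98, E) = 8533 + 10 = 8543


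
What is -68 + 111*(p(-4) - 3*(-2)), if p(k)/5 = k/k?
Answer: 1153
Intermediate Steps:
p(k) = 5 (p(k) = 5*(k/k) = 5*1 = 5)
-68 + 111*(p(-4) - 3*(-2)) = -68 + 111*(5 - 3*(-2)) = -68 + 111*(5 + 6) = -68 + 111*11 = -68 + 1221 = 1153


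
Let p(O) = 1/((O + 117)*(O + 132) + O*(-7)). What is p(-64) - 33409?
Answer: -135373267/4052 ≈ -33409.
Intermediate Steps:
p(O) = 1/(-7*O + (117 + O)*(132 + O)) (p(O) = 1/((117 + O)*(132 + O) - 7*O) = 1/(-7*O + (117 + O)*(132 + O)))
p(-64) - 33409 = 1/(15444 + (-64)² + 242*(-64)) - 33409 = 1/(15444 + 4096 - 15488) - 33409 = 1/4052 - 33409 = -135373267/4052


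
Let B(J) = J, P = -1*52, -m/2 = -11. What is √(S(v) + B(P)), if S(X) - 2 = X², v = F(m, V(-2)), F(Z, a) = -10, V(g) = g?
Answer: 5*√2 ≈ 7.0711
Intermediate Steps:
m = 22 (m = -2*(-11) = 22)
P = -52
v = -10
S(X) = 2 + X²
√(S(v) + B(P)) = √((2 + (-10)²) - 52) = √((2 + 100) - 52) = √(102 - 52) = √50 = 5*√2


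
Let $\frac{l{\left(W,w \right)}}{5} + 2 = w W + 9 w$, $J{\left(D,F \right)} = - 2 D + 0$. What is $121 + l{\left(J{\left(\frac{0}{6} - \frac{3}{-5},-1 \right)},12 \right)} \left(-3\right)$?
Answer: $-1253$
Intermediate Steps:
$J{\left(D,F \right)} = - 2 D$
$l{\left(W,w \right)} = -10 + 45 w + 5 W w$ ($l{\left(W,w \right)} = -10 + 5 \left(w W + 9 w\right) = -10 + 5 \left(W w + 9 w\right) = -10 + 5 \left(9 w + W w\right) = -10 + \left(45 w + 5 W w\right) = -10 + 45 w + 5 W w$)
$121 + l{\left(J{\left(\frac{0}{6} - \frac{3}{-5},-1 \right)},12 \right)} \left(-3\right) = 121 + \left(-10 + 45 \cdot 12 + 5 \left(- 2 \left(\frac{0}{6} - \frac{3}{-5}\right)\right) 12\right) \left(-3\right) = 121 + \left(-10 + 540 + 5 \left(- 2 \left(0 \cdot \frac{1}{6} - - \frac{3}{5}\right)\right) 12\right) \left(-3\right) = 121 + \left(-10 + 540 + 5 \left(- 2 \left(0 + \frac{3}{5}\right)\right) 12\right) \left(-3\right) = 121 + \left(-10 + 540 + 5 \left(\left(-2\right) \frac{3}{5}\right) 12\right) \left(-3\right) = 121 + \left(-10 + 540 + 5 \left(- \frac{6}{5}\right) 12\right) \left(-3\right) = 121 + \left(-10 + 540 - 72\right) \left(-3\right) = 121 + 458 \left(-3\right) = 121 - 1374 = -1253$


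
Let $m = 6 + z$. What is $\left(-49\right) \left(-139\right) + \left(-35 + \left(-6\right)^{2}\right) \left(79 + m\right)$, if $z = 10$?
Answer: $6906$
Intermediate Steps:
$m = 16$ ($m = 6 + 10 = 16$)
$\left(-49\right) \left(-139\right) + \left(-35 + \left(-6\right)^{2}\right) \left(79 + m\right) = \left(-49\right) \left(-139\right) + \left(-35 + \left(-6\right)^{2}\right) \left(79 + 16\right) = 6811 + \left(-35 + 36\right) 95 = 6811 + 1 \cdot 95 = 6811 + 95 = 6906$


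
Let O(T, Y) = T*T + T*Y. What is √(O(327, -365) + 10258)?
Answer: 2*I*√542 ≈ 46.562*I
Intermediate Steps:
O(T, Y) = T² + T*Y
√(O(327, -365) + 10258) = √(327*(327 - 365) + 10258) = √(327*(-38) + 10258) = √(-12426 + 10258) = √(-2168) = 2*I*√542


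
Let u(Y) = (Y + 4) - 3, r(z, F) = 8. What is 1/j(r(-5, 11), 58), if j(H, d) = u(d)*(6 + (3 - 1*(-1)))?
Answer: 1/590 ≈ 0.0016949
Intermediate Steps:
u(Y) = 1 + Y (u(Y) = (4 + Y) - 3 = 1 + Y)
j(H, d) = 10 + 10*d (j(H, d) = (1 + d)*(6 + (3 - 1*(-1))) = (1 + d)*(6 + (3 + 1)) = (1 + d)*(6 + 4) = (1 + d)*10 = 10 + 10*d)
1/j(r(-5, 11), 58) = 1/(10 + 10*58) = 1/(10 + 580) = 1/590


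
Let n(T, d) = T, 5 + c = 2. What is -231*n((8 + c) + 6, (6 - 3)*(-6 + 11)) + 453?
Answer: -2088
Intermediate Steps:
c = -3 (c = -5 + 2 = -3)
-231*n((8 + c) + 6, (6 - 3)*(-6 + 11)) + 453 = -231*((8 - 3) + 6) + 453 = -231*(5 + 6) + 453 = -231*11 + 453 = -2541 + 453 = -2088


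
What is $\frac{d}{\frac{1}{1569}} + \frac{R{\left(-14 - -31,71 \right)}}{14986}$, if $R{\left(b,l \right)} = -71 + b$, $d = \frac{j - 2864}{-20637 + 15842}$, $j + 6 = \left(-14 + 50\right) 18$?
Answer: $\frac{26122851309}{35928935} \approx 727.07$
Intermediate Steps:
$j = 642$ ($j = -6 + \left(-14 + 50\right) 18 = -6 + 36 \cdot 18 = -6 + 648 = 642$)
$d = \frac{2222}{4795}$ ($d = \frac{642 - 2864}{-20637 + 15842} = - \frac{2222}{-4795} = \left(-2222\right) \left(- \frac{1}{4795}\right) = \frac{2222}{4795} \approx 0.4634$)
$\frac{d}{\frac{1}{1569}} + \frac{R{\left(-14 - -31,71 \right)}}{14986} = \frac{2222}{4795 \cdot \frac{1}{1569}} + \frac{-71 - -17}{14986} = \frac{2222 \frac{1}{\frac{1}{1569}}}{4795} + \left(-71 + \left(-14 + 31\right)\right) \frac{1}{14986} = \frac{2222}{4795} \cdot 1569 + \left(-71 + 17\right) \frac{1}{14986} = \frac{3486318}{4795} - \frac{27}{7493} = \frac{26122851309}{35928935}$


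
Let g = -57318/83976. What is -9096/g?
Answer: 127307616/9553 ≈ 13326.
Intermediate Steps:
g = -9553/13996 (g = -57318*1/83976 = -9553/13996 ≈ -0.68255)
-9096/g = -9096/(-9553/13996) = -9096*(-13996/9553) = 127307616/9553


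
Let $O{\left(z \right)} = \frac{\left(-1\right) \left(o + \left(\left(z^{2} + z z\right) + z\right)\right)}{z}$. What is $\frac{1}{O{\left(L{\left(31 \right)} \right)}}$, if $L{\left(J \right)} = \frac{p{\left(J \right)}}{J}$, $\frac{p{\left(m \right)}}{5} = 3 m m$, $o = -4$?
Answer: $- \frac{465}{432911} \approx -0.0010741$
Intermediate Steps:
$p{\left(m \right)} = 15 m^{2}$ ($p{\left(m \right)} = 5 \cdot 3 m m = 5 \cdot 3 m^{2} = 15 m^{2}$)
$L{\left(J \right)} = 15 J$ ($L{\left(J \right)} = \frac{15 J^{2}}{J} = 15 J$)
$O{\left(z \right)} = \frac{4 - z - 2 z^{2}}{z}$ ($O{\left(z \right)} = \frac{\left(-1\right) \left(-4 + \left(\left(z^{2} + z z\right) + z\right)\right)}{z} = \frac{\left(-1\right) \left(-4 + \left(\left(z^{2} + z^{2}\right) + z\right)\right)}{z} = \frac{\left(-1\right) \left(-4 + \left(2 z^{2} + z\right)\right)}{z} = \frac{\left(-1\right) \left(-4 + \left(z + 2 z^{2}\right)\right)}{z} = \frac{\left(-1\right) \left(-4 + z + 2 z^{2}\right)}{z} = \frac{4 - z - 2 z^{2}}{z}$)
$\frac{1}{O{\left(L{\left(31 \right)} \right)}} = \frac{1}{-1 - 2 \cdot 15 \cdot 31 + \frac{4}{15 \cdot 31}} = \frac{1}{-1 - 930 + \frac{4}{465}} = \frac{1}{- \frac{432911}{465}} = - \frac{465}{432911}$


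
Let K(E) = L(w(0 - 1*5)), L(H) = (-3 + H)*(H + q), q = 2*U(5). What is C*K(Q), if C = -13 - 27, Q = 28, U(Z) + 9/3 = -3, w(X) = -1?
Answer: -2080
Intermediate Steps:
U(Z) = -6 (U(Z) = -3 - 3 = -6)
q = -12 (q = 2*(-6) = -12)
L(H) = (-12 + H)*(-3 + H) (L(H) = (-3 + H)*(H - 12) = (-3 + H)*(-12 + H) = (-12 + H)*(-3 + H))
K(E) = 52 (K(E) = 36 + (-1)**2 - 15*(-1) = 36 + 1 + 15 = 52)
C = -40
C*K(Q) = -40*52 = -2080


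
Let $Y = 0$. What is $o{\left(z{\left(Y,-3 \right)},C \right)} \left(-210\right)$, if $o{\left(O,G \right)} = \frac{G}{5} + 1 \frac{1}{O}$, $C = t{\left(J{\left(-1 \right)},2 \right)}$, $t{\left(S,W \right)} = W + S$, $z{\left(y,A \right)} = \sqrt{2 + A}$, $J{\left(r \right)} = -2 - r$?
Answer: $-42 + 210 i \approx -42.0 + 210.0 i$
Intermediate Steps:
$t{\left(S,W \right)} = S + W$
$C = 1$ ($C = \left(-2 - -1\right) + 2 = \left(-2 + 1\right) + 2 = -1 + 2 = 1$)
$o{\left(O,G \right)} = \frac{1}{O} + \frac{G}{5}$ ($o{\left(O,G \right)} = G \frac{1}{5} + \frac{1}{O} = \frac{G}{5} + \frac{1}{O} = \frac{1}{O} + \frac{G}{5}$)
$o{\left(z{\left(Y,-3 \right)},C \right)} \left(-210\right) = \left(\frac{1}{\sqrt{2 - 3}} + \frac{1}{5} \cdot 1\right) \left(-210\right) = \left(\frac{1}{\sqrt{-1}} + \frac{1}{5}\right) \left(-210\right) = \left(\frac{1}{i} + \frac{1}{5}\right) \left(-210\right) = \left(- i + \frac{1}{5}\right) \left(-210\right) = \left(\frac{1}{5} - i\right) \left(-210\right) = -42 + 210 i$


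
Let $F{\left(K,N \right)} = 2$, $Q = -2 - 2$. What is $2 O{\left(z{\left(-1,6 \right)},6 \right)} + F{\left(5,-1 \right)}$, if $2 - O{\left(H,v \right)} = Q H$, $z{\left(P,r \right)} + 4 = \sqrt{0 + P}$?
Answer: $-26 + 8 i \approx -26.0 + 8.0 i$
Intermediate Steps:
$Q = -4$
$z{\left(P,r \right)} = -4 + \sqrt{P}$ ($z{\left(P,r \right)} = -4 + \sqrt{0 + P} = -4 + \sqrt{P}$)
$O{\left(H,v \right)} = 2 + 4 H$ ($O{\left(H,v \right)} = 2 - - 4 H = 2 + 4 H$)
$2 O{\left(z{\left(-1,6 \right)},6 \right)} + F{\left(5,-1 \right)} = 2 \left(2 + 4 \left(-4 + \sqrt{-1}\right)\right) + 2 = 2 \left(2 + 4 \left(-4 + i\right)\right) + 2 = 2 \left(2 - \left(16 - 4 i\right)\right) + 2 = 2 \left(-14 + 4 i\right) + 2 = \left(-28 + 8 i\right) + 2 = -26 + 8 i$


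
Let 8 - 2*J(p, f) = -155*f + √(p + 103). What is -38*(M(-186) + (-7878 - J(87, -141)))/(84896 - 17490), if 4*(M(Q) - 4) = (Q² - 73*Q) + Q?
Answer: -571767/67406 - 19*√190/67406 ≈ -8.4863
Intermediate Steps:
J(p, f) = 4 - √(103 + p)/2 + 155*f/2 (J(p, f) = 4 - (-155*f + √(p + 103))/2 = 4 - (-155*f + √(103 + p))/2 = 4 - (√(103 + p) - 155*f)/2 = 4 + (-√(103 + p)/2 + 155*f/2) = 4 - √(103 + p)/2 + 155*f/2)
M(Q) = 4 - 18*Q + Q²/4 (M(Q) = 4 + ((Q² - 73*Q) + Q)/4 = 4 + (Q² - 72*Q)/4 = 4 + (-18*Q + Q²/4) = 4 - 18*Q + Q²/4)
-38*(M(-186) + (-7878 - J(87, -141)))/(84896 - 17490) = -38*((4 - 18*(-186) + (¼)*(-186)²) + (-7878 - (4 - √(103 + 87)/2 + (155/2)*(-141))))/(84896 - 17490) = -38*((4 + 3348 + (¼)*34596) + (-7878 - (4 - √190/2 - 21855/2)))/67406 = -38*((4 + 3348 + 8649) + (-7878 - (-21847/2 - √190/2)))/67406 = -38*(12001 + (-7878 + (21847/2 + √190/2)))/67406 = -38*(12001 + (6091/2 + √190/2))/67406 = -38*(30093/2 + √190/2)/67406 = -38*(30093/134812 + √190/134812) = -571767/67406 - 19*√190/67406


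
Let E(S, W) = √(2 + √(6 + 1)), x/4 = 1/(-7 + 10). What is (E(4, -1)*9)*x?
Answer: 12*√(2 + √7) ≈ 25.865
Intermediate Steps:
x = 4/3 (x = 4/(-7 + 10) = 4/3 ≈ 1.3333)
E(S, W) = √(2 + √7)
(E(4, -1)*9)*x = (√(2 + √7)*9)*(4/3) = (9*√(2 + √7))*(4/3) = 12*√(2 + √7)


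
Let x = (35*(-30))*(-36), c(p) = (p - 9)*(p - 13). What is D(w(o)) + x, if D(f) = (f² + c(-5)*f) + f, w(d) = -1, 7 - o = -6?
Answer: 37548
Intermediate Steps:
o = 13 (o = 7 - 1*(-6) = 7 + 6 = 13)
c(p) = (-13 + p)*(-9 + p) (c(p) = (-9 + p)*(-13 + p) = (-13 + p)*(-9 + p))
D(f) = f² + 253*f (D(f) = (f² + (117 + (-5)² - 22*(-5))*f) + f = (f² + (117 + 25 + 110)*f) + f = (f² + 252*f) + f = f² + 253*f)
x = 37800 (x = -1050*(-36) = 37800)
D(w(o)) + x = -(253 - 1) + 37800 = -1*252 + 37800 = -252 + 37800 = 37548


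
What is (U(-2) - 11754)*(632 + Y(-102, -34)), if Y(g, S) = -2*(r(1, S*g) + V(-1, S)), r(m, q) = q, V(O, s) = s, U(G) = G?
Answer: 73310416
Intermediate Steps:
Y(g, S) = -2*S - 2*S*g (Y(g, S) = -2*(S*g + S) = -2*(S + S*g) = -2*S - 2*S*g)
(U(-2) - 11754)*(632 + Y(-102, -34)) = (-2 - 11754)*(632 + 2*(-34)*(-1 - 1*(-102))) = -11756*(632 + 2*(-34)*(-1 + 102)) = -11756*(632 + 2*(-34)*101) = -11756*(632 - 6868) = -11756*(-6236) = 73310416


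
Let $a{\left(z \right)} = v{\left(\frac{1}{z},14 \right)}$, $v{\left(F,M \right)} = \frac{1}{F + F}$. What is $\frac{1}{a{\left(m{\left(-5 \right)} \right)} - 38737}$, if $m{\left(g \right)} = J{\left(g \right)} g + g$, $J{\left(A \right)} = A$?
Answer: $- \frac{1}{38727} \approx -2.5822 \cdot 10^{-5}$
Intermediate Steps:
$v{\left(F,M \right)} = \frac{1}{2 F}$
$m{\left(g \right)} = g + g^{2}$ ($m{\left(g \right)} = g g + g = g^{2} + g = g + g^{2}$)
$a{\left(z \right)} = \frac{z}{2}$ ($a{\left(z \right)} = \frac{1}{2 \frac{1}{z}} = \frac{z}{2}$)
$\frac{1}{a{\left(m{\left(-5 \right)} \right)} - 38737} = \frac{1}{\frac{\left(-5\right) \left(1 - 5\right)}{2} - 38737} = \frac{1}{\frac{\left(-5\right) \left(-4\right)}{2} - 38737} = \frac{1}{\frac{1}{2} \cdot 20 - 38737} = \frac{1}{10 - 38737} = \frac{1}{-38727} = - \frac{1}{38727}$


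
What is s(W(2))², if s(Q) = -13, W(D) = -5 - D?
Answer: 169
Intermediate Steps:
s(W(2))² = (-13)² = 169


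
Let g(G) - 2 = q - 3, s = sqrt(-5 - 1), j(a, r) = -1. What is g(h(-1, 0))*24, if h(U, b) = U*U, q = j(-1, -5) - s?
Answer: -48 - 24*I*sqrt(6) ≈ -48.0 - 58.788*I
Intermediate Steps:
s = I*sqrt(6) (s = sqrt(-6) = I*sqrt(6) ≈ 2.4495*I)
q = -1 - I*sqrt(6) ≈ -1.0 - 2.4495*I
h(U, b) = U**2
g(G) = -2 - I*sqrt(6) (g(G) = 2 + ((-1 - I*sqrt(6)) - 3) = 2 + (-4 - I*sqrt(6)) = -2 - I*sqrt(6))
g(h(-1, 0))*24 = (-2 - I*sqrt(6))*24 = -48 - 24*I*sqrt(6)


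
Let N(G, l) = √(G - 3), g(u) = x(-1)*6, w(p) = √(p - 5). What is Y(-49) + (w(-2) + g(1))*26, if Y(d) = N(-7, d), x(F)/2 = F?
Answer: -312 + I*√10 + 26*I*√7 ≈ -312.0 + 71.952*I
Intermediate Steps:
x(F) = 2*F
w(p) = √(-5 + p)
g(u) = -12 (g(u) = (2*(-1))*6 = -2*6 = -12)
N(G, l) = √(-3 + G)
Y(d) = I*√10 (Y(d) = √(-3 - 7) = √(-10) = I*√10)
Y(-49) + (w(-2) + g(1))*26 = I*√10 + (√(-5 - 2) - 12)*26 = I*√10 + (√(-7) - 12)*26 = I*√10 + (I*√7 - 12)*26 = I*√10 + (-12 + I*√7)*26 = I*√10 + (-312 + 26*I*√7) = -312 + I*√10 + 26*I*√7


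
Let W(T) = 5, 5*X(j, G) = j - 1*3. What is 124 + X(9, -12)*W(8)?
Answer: 130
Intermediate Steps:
X(j, G) = -3/5 + j/5 (X(j, G) = (j - 1*3)/5 = (j - 3)/5 = (-3 + j)/5 = -3/5 + j/5)
124 + X(9, -12)*W(8) = 124 + (-3/5 + (1/5)*9)*5 = 124 + (-3/5 + 9/5)*5 = 124 + (6/5)*5 = 124 + 6 = 130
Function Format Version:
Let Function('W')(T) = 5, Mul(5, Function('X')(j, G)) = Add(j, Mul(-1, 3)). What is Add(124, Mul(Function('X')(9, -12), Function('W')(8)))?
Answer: 130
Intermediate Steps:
Function('X')(j, G) = Add(Rational(-3, 5), Mul(Rational(1, 5), j)) (Function('X')(j, G) = Mul(Rational(1, 5), Add(j, Mul(-1, 3))) = Mul(Rational(1, 5), Add(j, -3)) = Mul(Rational(1, 5), Add(-3, j)) = Add(Rational(-3, 5), Mul(Rational(1, 5), j)))
Add(124, Mul(Function('X')(9, -12), Function('W')(8))) = Add(124, Mul(Add(Rational(-3, 5), Mul(Rational(1, 5), 9)), 5)) = Add(124, Mul(Add(Rational(-3, 5), Rational(9, 5)), 5)) = Add(124, Mul(Rational(6, 5), 5)) = Add(124, 6) = 130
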